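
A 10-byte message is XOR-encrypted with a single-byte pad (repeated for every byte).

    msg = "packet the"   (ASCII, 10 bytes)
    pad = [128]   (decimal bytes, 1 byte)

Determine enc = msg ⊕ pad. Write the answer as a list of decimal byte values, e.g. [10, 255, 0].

[240, 225, 227, 235, 229, 244, 160, 244, 232, 229]

The 1-byte key repeats, so the effective keystream is 80 80 80 80 80 80 80 80 80 80.
byte 0: 112 ⊕ 128 = 240
byte 1:  97 ⊕ 128 = 225
byte 2:  99 ⊕ 128 = 227
byte 3: 107 ⊕ 128 = 235
byte 4: 101 ⊕ 128 = 229
byte 5: 116 ⊕ 128 = 244
byte 6:  32 ⊕ 128 = 160
byte 7: 116 ⊕ 128 = 244
byte 8: 104 ⊕ 128 = 232
byte 9: 101 ⊕ 128 = 229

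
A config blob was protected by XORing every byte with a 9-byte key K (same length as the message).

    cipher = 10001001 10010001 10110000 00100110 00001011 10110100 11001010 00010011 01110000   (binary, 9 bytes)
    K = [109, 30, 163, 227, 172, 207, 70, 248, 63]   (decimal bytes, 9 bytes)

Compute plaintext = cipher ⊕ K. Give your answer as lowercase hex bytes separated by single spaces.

e4 8f 13 c5 a7 7b 8c eb 4f

XOR is its own inverse, so applying the key byte-wise gives the result directly.
89 ⊕ 6d = e4
91 ⊕ 1e = 8f
b0 ⊕ a3 = 13
26 ⊕ e3 = c5
0b ⊕ ac = a7
b4 ⊕ cf = 7b
ca ⊕ 46 = 8c
13 ⊕ f8 = eb
70 ⊕ 3f = 4f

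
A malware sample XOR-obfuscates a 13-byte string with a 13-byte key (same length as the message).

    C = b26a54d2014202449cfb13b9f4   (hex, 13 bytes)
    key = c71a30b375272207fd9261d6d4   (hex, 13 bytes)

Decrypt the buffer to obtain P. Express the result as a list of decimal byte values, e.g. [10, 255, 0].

XOR is its own inverse, so applying the key byte-wise gives the result directly.
b2 xor c7 = 75
6a xor 1a = 70
54 xor 30 = 64
d2 xor b3 = 61
01 xor 75 = 74
42 xor 27 = 65
02 xor 22 = 20
44 xor 07 = 43
9c xor fd = 61
fb xor 92 = 69
13 xor 61 = 72
b9 xor d6 = 6f
f4 xor d4 = 20

[117, 112, 100, 97, 116, 101, 32, 67, 97, 105, 114, 111, 32]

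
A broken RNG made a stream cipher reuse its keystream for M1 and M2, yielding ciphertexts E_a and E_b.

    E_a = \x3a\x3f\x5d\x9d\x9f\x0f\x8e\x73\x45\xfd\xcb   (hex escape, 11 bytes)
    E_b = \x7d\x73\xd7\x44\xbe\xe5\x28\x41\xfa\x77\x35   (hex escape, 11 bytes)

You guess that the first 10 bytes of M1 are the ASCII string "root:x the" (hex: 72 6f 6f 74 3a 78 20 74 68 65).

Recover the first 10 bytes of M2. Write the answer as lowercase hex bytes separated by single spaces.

First, E_a ⊕ E_b = (M1 ⊕ K) ⊕ (M2 ⊕ K) = M1 ⊕ M2, so the key drops out. Then M2 = (M1 ⊕ M2) ⊕ M1 over the first 10 bytes.
byte 0: (3a XOR 7d) XOR 72 = 47 XOR 72 = 35
byte 1: (3f XOR 73) XOR 6f = 4c XOR 6f = 23
byte 2: (5d XOR d7) XOR 6f = 8a XOR 6f = e5
byte 3: (9d XOR 44) XOR 74 = d9 XOR 74 = ad
byte 4: (9f XOR be) XOR 3a = 21 XOR 3a = 1b
byte 5: (0f XOR e5) XOR 78 = ea XOR 78 = 92
byte 6: (8e XOR 28) XOR 20 = a6 XOR 20 = 86
byte 7: (73 XOR 41) XOR 74 = 32 XOR 74 = 46
byte 8: (45 XOR fa) XOR 68 = bf XOR 68 = d7
byte 9: (fd XOR 77) XOR 65 = 8a XOR 65 = ef

35 23 e5 ad 1b 92 86 46 d7 ef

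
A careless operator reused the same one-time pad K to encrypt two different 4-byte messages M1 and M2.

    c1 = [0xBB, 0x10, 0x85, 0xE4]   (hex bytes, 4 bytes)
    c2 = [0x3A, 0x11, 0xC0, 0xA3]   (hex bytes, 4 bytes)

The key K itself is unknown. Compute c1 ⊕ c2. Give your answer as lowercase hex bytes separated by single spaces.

81 01 45 47

c1 ⊕ c2 = (M1 ⊕ K) ⊕ (M2 ⊕ K) = M1 ⊕ M2 — the shared key cancels under XOR.
bb ⊕ 3a = 81
10 ⊕ 11 = 01
85 ⊕ c0 = 45
e4 ⊕ a3 = 47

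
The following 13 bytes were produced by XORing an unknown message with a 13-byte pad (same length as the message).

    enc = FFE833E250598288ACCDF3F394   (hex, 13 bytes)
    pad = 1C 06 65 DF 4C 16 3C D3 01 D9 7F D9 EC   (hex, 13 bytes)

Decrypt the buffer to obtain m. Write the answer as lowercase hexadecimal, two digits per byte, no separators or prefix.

e3ee563d1c4fbe5bad148c2a78

XOR is its own inverse, so applying the key byte-wise gives the result directly.
byte 0: ff ⊕ 1c = e3
byte 1: e8 ⊕ 06 = ee
byte 2: 33 ⊕ 65 = 56
byte 3: e2 ⊕ df = 3d
byte 4: 50 ⊕ 4c = 1c
byte 5: 59 ⊕ 16 = 4f
byte 6: 82 ⊕ 3c = be
byte 7: 88 ⊕ d3 = 5b
byte 8: ac ⊕ 01 = ad
byte 9: cd ⊕ d9 = 14
byte 10: f3 ⊕ 7f = 8c
byte 11: f3 ⊕ d9 = 2a
byte 12: 94 ⊕ ec = 78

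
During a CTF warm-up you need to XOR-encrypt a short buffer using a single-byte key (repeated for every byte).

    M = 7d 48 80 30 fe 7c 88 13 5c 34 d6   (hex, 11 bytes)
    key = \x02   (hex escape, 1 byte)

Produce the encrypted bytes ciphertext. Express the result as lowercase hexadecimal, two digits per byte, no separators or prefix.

7f4a8232fc7e8a115e36d4

The 1-byte key repeats, so the effective keystream is 02 02 02 02 02 02 02 02 02 02 02.
byte 0: 7d ^ 02 = 7f
byte 1: 48 ^ 02 = 4a
byte 2: 80 ^ 02 = 82
byte 3: 30 ^ 02 = 32
byte 4: fe ^ 02 = fc
byte 5: 7c ^ 02 = 7e
byte 6: 88 ^ 02 = 8a
byte 7: 13 ^ 02 = 11
byte 8: 5c ^ 02 = 5e
byte 9: 34 ^ 02 = 36
byte 10: d6 ^ 02 = d4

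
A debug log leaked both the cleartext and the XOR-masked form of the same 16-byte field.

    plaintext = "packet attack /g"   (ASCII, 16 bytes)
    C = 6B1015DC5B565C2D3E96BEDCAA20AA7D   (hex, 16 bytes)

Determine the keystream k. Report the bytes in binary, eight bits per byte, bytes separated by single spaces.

Since C = plaintext ⊕ k, XORing both sides with plaintext gives k = plaintext ⊕ C.
112 ^ 107 =  27
 97 ^  16 = 113
 99 ^  21 = 118
107 ^ 220 = 183
101 ^  91 =  62
116 ^  86 =  34
 32 ^  92 = 124
 97 ^  45 =  76
116 ^  62 =  74
116 ^ 150 = 226
 97 ^ 190 = 223
 99 ^ 220 = 191
107 ^ 170 = 193
 32 ^  32 =   0
 47 ^ 170 = 133
103 ^ 125 =  26

00011011 01110001 01110110 10110111 00111110 00100010 01111100 01001100 01001010 11100010 11011111 10111111 11000001 00000000 10000101 00011010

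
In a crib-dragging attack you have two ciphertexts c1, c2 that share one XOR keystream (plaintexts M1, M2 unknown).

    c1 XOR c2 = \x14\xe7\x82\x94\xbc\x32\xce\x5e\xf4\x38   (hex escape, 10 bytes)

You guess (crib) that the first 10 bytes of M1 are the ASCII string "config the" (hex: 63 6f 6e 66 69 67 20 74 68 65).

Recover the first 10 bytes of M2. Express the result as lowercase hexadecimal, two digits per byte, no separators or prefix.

7788ecf2d555ee2a9c5d

Since c1 ⊕ c2 = M1 ⊕ M2, XORing with the guessed M1 bytes yields the corresponding M2 bytes: M2 = (c1 ⊕ c2) ⊕ M1.
14 XOR 63 = 77
e7 XOR 6f = 88
82 XOR 6e = ec
94 XOR 66 = f2
bc XOR 69 = d5
32 XOR 67 = 55
ce XOR 20 = ee
5e XOR 74 = 2a
f4 XOR 68 = 9c
38 XOR 65 = 5d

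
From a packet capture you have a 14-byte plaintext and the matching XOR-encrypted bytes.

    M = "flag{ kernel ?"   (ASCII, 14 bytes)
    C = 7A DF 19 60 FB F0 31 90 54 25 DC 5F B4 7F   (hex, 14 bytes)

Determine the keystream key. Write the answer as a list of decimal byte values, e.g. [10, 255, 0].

[28, 179, 120, 7, 128, 208, 90, 245, 38, 75, 185, 51, 148, 64]

Since C = M ⊕ key, XORing both sides with M gives key = M ⊕ C.
byte 0: 66 ^ 7a = 1c
byte 1: 6c ^ df = b3
byte 2: 61 ^ 19 = 78
byte 3: 67 ^ 60 = 07
byte 4: 7b ^ fb = 80
byte 5: 20 ^ f0 = d0
byte 6: 6b ^ 31 = 5a
byte 7: 65 ^ 90 = f5
byte 8: 72 ^ 54 = 26
byte 9: 6e ^ 25 = 4b
byte 10: 65 ^ dc = b9
byte 11: 6c ^ 5f = 33
byte 12: 20 ^ b4 = 94
byte 13: 3f ^ 7f = 40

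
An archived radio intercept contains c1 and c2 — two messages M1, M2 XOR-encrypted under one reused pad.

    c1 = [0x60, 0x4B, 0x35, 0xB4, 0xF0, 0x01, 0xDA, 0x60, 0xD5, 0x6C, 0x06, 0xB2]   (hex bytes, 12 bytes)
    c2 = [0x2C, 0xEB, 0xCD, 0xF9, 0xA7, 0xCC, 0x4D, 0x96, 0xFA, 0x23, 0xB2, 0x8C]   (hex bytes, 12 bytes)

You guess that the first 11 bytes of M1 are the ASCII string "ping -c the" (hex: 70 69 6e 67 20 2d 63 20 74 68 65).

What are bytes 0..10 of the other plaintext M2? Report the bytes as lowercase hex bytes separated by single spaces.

First, c1 ⊕ c2 = (M1 ⊕ K) ⊕ (M2 ⊕ K) = M1 ⊕ M2, so the key drops out. Then M2 = (M1 ⊕ M2) ⊕ M1 over the first 11 bytes.
byte 0: (60 XOR 2c) XOR 70 = 4c XOR 70 = 3c
byte 1: (4b XOR eb) XOR 69 = a0 XOR 69 = c9
byte 2: (35 XOR cd) XOR 6e = f8 XOR 6e = 96
byte 3: (b4 XOR f9) XOR 67 = 4d XOR 67 = 2a
byte 4: (f0 XOR a7) XOR 20 = 57 XOR 20 = 77
byte 5: (01 XOR cc) XOR 2d = cd XOR 2d = e0
byte 6: (da XOR 4d) XOR 63 = 97 XOR 63 = f4
byte 7: (60 XOR 96) XOR 20 = f6 XOR 20 = d6
byte 8: (d5 XOR fa) XOR 74 = 2f XOR 74 = 5b
byte 9: (6c XOR 23) XOR 68 = 4f XOR 68 = 27
byte 10: (06 XOR b2) XOR 65 = b4 XOR 65 = d1

3c c9 96 2a 77 e0 f4 d6 5b 27 d1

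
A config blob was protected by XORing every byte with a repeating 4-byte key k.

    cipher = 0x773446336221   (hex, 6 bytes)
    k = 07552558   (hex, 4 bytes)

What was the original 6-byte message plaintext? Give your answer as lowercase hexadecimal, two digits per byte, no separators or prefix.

7061636b6574

The 4-byte key repeats, so the effective keystream is 07 55 25 58 07 55.
byte 0: 77 ^ 07 = 70
byte 1: 34 ^ 55 = 61
byte 2: 46 ^ 25 = 63
byte 3: 33 ^ 58 = 6b
byte 4: 62 ^ 07 = 65
byte 5: 21 ^ 55 = 74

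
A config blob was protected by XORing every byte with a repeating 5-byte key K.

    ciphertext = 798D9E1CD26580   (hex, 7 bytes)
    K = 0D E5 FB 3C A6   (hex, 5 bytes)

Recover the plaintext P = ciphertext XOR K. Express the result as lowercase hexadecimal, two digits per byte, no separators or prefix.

74686520746865

The 5-byte key repeats, so the effective keystream is 0d e5 fb 3c a6 0d e5.
byte 0: 121 ⊕  13 = 116
byte 1: 141 ⊕ 229 = 104
byte 2: 158 ⊕ 251 = 101
byte 3:  28 ⊕  60 =  32
byte 4: 210 ⊕ 166 = 116
byte 5: 101 ⊕  13 = 104
byte 6: 128 ⊕ 229 = 101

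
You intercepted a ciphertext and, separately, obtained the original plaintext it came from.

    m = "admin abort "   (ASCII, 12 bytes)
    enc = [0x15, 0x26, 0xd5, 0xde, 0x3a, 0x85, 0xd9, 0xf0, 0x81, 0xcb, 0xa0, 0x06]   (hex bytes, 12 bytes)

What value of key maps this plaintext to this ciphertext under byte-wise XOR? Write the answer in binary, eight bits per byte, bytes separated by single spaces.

Since enc = m ⊕ key, XORing both sides with m gives key = m ⊕ enc.
61 ^ 15 = 74
64 ^ 26 = 42
6d ^ d5 = b8
69 ^ de = b7
6e ^ 3a = 54
20 ^ 85 = a5
61 ^ d9 = b8
62 ^ f0 = 92
6f ^ 81 = ee
72 ^ cb = b9
74 ^ a0 = d4
20 ^ 06 = 26

01110100 01000010 10111000 10110111 01010100 10100101 10111000 10010010 11101110 10111001 11010100 00100110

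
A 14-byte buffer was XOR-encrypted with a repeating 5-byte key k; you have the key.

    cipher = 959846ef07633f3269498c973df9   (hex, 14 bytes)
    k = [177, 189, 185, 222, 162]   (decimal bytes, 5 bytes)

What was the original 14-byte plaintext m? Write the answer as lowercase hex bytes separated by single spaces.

24 25 ff 31 a5 d2 82 8b b7 eb 3d 2a 84 27

The 5-byte key repeats, so the effective keystream is b1 bd b9 de a2 b1 bd b9 de a2 b1 bd b9 de.
byte 0: 95 ^ b1 = 24
byte 1: 98 ^ bd = 25
byte 2: 46 ^ b9 = ff
byte 3: ef ^ de = 31
byte 4: 07 ^ a2 = a5
byte 5: 63 ^ b1 = d2
byte 6: 3f ^ bd = 82
byte 7: 32 ^ b9 = 8b
byte 8: 69 ^ de = b7
byte 9: 49 ^ a2 = eb
byte 10: 8c ^ b1 = 3d
byte 11: 97 ^ bd = 2a
byte 12: 3d ^ b9 = 84
byte 13: f9 ^ de = 27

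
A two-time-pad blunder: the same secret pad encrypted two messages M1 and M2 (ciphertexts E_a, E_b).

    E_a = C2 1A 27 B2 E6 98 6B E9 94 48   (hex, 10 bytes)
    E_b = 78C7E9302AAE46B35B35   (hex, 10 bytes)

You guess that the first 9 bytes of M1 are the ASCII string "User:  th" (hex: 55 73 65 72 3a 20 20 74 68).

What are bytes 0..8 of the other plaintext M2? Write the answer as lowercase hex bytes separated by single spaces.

First, E_a ⊕ E_b = (M1 ⊕ K) ⊕ (M2 ⊕ K) = M1 ⊕ M2, so the key drops out. Then M2 = (M1 ⊕ M2) ⊕ M1 over the first 9 bytes.
byte 0: (c2 ⊕ 78) ⊕ 55 = ba ⊕ 55 = ef
byte 1: (1a ⊕ c7) ⊕ 73 = dd ⊕ 73 = ae
byte 2: (27 ⊕ e9) ⊕ 65 = ce ⊕ 65 = ab
byte 3: (b2 ⊕ 30) ⊕ 72 = 82 ⊕ 72 = f0
byte 4: (e6 ⊕ 2a) ⊕ 3a = cc ⊕ 3a = f6
byte 5: (98 ⊕ ae) ⊕ 20 = 36 ⊕ 20 = 16
byte 6: (6b ⊕ 46) ⊕ 20 = 2d ⊕ 20 = 0d
byte 7: (e9 ⊕ b3) ⊕ 74 = 5a ⊕ 74 = 2e
byte 8: (94 ⊕ 5b) ⊕ 68 = cf ⊕ 68 = a7

ef ae ab f0 f6 16 0d 2e a7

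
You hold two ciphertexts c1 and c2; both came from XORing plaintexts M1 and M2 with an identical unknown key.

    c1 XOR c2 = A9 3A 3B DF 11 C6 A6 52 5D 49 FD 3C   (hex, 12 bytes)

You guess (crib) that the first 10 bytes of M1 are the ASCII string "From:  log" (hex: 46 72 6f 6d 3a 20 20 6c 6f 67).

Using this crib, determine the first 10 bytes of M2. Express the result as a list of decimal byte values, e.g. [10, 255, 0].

[239, 72, 84, 178, 43, 230, 134, 62, 50, 46]

Since c1 ⊕ c2 = M1 ⊕ M2, XORing with the guessed M1 bytes yields the corresponding M2 bytes: M2 = (c1 ⊕ c2) ⊕ M1.
a9 ^ 46 = ef
3a ^ 72 = 48
3b ^ 6f = 54
df ^ 6d = b2
11 ^ 3a = 2b
c6 ^ 20 = e6
a6 ^ 20 = 86
52 ^ 6c = 3e
5d ^ 6f = 32
49 ^ 67 = 2e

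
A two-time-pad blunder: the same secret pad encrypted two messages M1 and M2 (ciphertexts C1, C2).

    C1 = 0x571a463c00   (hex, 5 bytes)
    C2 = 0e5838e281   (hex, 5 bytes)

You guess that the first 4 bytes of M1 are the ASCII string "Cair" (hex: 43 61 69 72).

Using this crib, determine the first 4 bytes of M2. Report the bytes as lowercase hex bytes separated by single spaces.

1a 23 17 ac

First, C1 ⊕ C2 = (M1 ⊕ K) ⊕ (M2 ⊕ K) = M1 ⊕ M2, so the key drops out. Then M2 = (M1 ⊕ M2) ⊕ M1 over the first 4 bytes.
byte 0: (57 XOR 0e) XOR 43 = 59 XOR 43 = 1a
byte 1: (1a XOR 58) XOR 61 = 42 XOR 61 = 23
byte 2: (46 XOR 38) XOR 69 = 7e XOR 69 = 17
byte 3: (3c XOR e2) XOR 72 = de XOR 72 = ac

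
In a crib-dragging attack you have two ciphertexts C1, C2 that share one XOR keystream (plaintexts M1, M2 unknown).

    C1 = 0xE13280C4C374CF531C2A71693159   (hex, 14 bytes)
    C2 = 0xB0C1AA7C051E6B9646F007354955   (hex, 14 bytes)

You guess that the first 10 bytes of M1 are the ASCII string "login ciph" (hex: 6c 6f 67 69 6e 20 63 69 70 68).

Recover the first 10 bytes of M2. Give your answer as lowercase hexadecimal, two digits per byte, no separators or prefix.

3d9c4dd1a84ac7ac2ab2

First, C1 ⊕ C2 = (M1 ⊕ K) ⊕ (M2 ⊕ K) = M1 ⊕ M2, so the key drops out. Then M2 = (M1 ⊕ M2) ⊕ M1 over the first 10 bytes.
byte 0: (e1 xor b0) xor 6c = 51 xor 6c = 3d
byte 1: (32 xor c1) xor 6f = f3 xor 6f = 9c
byte 2: (80 xor aa) xor 67 = 2a xor 67 = 4d
byte 3: (c4 xor 7c) xor 69 = b8 xor 69 = d1
byte 4: (c3 xor 05) xor 6e = c6 xor 6e = a8
byte 5: (74 xor 1e) xor 20 = 6a xor 20 = 4a
byte 6: (cf xor 6b) xor 63 = a4 xor 63 = c7
byte 7: (53 xor 96) xor 69 = c5 xor 69 = ac
byte 8: (1c xor 46) xor 70 = 5a xor 70 = 2a
byte 9: (2a xor f0) xor 68 = da xor 68 = b2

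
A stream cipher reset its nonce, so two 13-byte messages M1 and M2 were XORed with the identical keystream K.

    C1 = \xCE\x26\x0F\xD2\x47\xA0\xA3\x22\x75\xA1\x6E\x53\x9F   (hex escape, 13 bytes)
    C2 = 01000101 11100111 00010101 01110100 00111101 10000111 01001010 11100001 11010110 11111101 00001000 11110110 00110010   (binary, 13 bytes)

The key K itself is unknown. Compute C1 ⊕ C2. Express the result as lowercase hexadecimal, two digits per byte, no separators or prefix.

8bc11aa67a27e9c3a35c66a5ad

C1 ⊕ C2 = (M1 ⊕ K) ⊕ (M2 ⊕ K) = M1 ⊕ M2 — the shared key cancels under XOR.
byte 0: 206 xor  69 = 139
byte 1:  38 xor 231 = 193
byte 2:  15 xor  21 =  26
byte 3: 210 xor 116 = 166
byte 4:  71 xor  61 = 122
byte 5: 160 xor 135 =  39
byte 6: 163 xor  74 = 233
byte 7:  34 xor 225 = 195
byte 8: 117 xor 214 = 163
byte 9: 161 xor 253 =  92
byte 10: 110 xor   8 = 102
byte 11:  83 xor 246 = 165
byte 12: 159 xor  50 = 173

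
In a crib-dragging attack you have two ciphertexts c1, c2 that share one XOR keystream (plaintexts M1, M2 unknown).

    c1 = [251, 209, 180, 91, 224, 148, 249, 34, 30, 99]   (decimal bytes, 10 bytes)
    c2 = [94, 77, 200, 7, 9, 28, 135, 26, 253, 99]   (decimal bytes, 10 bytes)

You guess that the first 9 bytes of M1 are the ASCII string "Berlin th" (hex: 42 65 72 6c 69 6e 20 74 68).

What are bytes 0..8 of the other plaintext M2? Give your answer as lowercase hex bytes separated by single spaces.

First, c1 ⊕ c2 = (M1 ⊕ K) ⊕ (M2 ⊕ K) = M1 ⊕ M2, so the key drops out. Then M2 = (M1 ⊕ M2) ⊕ M1 over the first 9 bytes.
byte 0: (fb xor 5e) xor 42 = a5 xor 42 = e7
byte 1: (d1 xor 4d) xor 65 = 9c xor 65 = f9
byte 2: (b4 xor c8) xor 72 = 7c xor 72 = 0e
byte 3: (5b xor 07) xor 6c = 5c xor 6c = 30
byte 4: (e0 xor 09) xor 69 = e9 xor 69 = 80
byte 5: (94 xor 1c) xor 6e = 88 xor 6e = e6
byte 6: (f9 xor 87) xor 20 = 7e xor 20 = 5e
byte 7: (22 xor 1a) xor 74 = 38 xor 74 = 4c
byte 8: (1e xor fd) xor 68 = e3 xor 68 = 8b

e7 f9 0e 30 80 e6 5e 4c 8b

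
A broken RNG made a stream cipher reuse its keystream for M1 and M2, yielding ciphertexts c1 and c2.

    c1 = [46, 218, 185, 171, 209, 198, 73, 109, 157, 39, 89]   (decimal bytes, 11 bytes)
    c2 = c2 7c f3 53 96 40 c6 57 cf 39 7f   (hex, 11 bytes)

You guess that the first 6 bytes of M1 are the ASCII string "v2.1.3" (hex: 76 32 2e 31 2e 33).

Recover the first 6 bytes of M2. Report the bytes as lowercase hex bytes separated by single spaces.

9a 94 64 c9 69 b5

First, c1 ⊕ c2 = (M1 ⊕ K) ⊕ (M2 ⊕ K) = M1 ⊕ M2, so the key drops out. Then M2 = (M1 ⊕ M2) ⊕ M1 over the first 6 bytes.
byte 0: (2e xor c2) xor 76 = ec xor 76 = 9a
byte 1: (da xor 7c) xor 32 = a6 xor 32 = 94
byte 2: (b9 xor f3) xor 2e = 4a xor 2e = 64
byte 3: (ab xor 53) xor 31 = f8 xor 31 = c9
byte 4: (d1 xor 96) xor 2e = 47 xor 2e = 69
byte 5: (c6 xor 40) xor 33 = 86 xor 33 = b5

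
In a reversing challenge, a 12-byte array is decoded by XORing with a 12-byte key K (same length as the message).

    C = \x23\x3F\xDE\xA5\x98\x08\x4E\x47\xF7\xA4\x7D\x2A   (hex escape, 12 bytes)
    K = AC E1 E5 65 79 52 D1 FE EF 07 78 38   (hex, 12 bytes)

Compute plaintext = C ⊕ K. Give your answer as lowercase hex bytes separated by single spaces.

8f de 3b c0 e1 5a 9f b9 18 a3 05 12

23 ^ ac = 8f
3f ^ e1 = de
de ^ e5 = 3b
a5 ^ 65 = c0
98 ^ 79 = e1
08 ^ 52 = 5a
4e ^ d1 = 9f
47 ^ fe = b9
f7 ^ ef = 18
a4 ^ 07 = a3
7d ^ 78 = 05
2a ^ 38 = 12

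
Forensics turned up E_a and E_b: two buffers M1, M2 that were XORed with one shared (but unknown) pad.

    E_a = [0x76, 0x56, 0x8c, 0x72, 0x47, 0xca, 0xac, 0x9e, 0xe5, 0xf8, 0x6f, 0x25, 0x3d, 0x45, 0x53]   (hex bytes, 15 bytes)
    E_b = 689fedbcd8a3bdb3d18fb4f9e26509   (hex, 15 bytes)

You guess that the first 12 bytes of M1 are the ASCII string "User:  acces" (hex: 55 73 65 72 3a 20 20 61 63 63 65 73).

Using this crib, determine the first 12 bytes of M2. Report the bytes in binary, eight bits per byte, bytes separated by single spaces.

First, E_a ⊕ E_b = (M1 ⊕ K) ⊕ (M2 ⊕ K) = M1 ⊕ M2, so the key drops out. Then M2 = (M1 ⊕ M2) ⊕ M1 over the first 12 bytes.
byte 0: (76 XOR 68) XOR 55 = 1e XOR 55 = 4b
byte 1: (56 XOR 9f) XOR 73 = c9 XOR 73 = ba
byte 2: (8c XOR ed) XOR 65 = 61 XOR 65 = 04
byte 3: (72 XOR bc) XOR 72 = ce XOR 72 = bc
byte 4: (47 XOR d8) XOR 3a = 9f XOR 3a = a5
byte 5: (ca XOR a3) XOR 20 = 69 XOR 20 = 49
byte 6: (ac XOR bd) XOR 20 = 11 XOR 20 = 31
byte 7: (9e XOR b3) XOR 61 = 2d XOR 61 = 4c
byte 8: (e5 XOR d1) XOR 63 = 34 XOR 63 = 57
byte 9: (f8 XOR 8f) XOR 63 = 77 XOR 63 = 14
byte 10: (6f XOR b4) XOR 65 = db XOR 65 = be
byte 11: (25 XOR f9) XOR 73 = dc XOR 73 = af

01001011 10111010 00000100 10111100 10100101 01001001 00110001 01001100 01010111 00010100 10111110 10101111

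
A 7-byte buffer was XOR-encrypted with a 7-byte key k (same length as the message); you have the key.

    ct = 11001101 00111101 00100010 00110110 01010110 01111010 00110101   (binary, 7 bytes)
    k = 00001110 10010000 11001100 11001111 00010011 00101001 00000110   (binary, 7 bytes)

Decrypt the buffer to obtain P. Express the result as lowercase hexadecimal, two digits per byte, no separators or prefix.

c3adeef9455333

byte 0: 205 ⊕  14 = 195
byte 1:  61 ⊕ 144 = 173
byte 2:  34 ⊕ 204 = 238
byte 3:  54 ⊕ 207 = 249
byte 4:  86 ⊕  19 =  69
byte 5: 122 ⊕  41 =  83
byte 6:  53 ⊕   6 =  51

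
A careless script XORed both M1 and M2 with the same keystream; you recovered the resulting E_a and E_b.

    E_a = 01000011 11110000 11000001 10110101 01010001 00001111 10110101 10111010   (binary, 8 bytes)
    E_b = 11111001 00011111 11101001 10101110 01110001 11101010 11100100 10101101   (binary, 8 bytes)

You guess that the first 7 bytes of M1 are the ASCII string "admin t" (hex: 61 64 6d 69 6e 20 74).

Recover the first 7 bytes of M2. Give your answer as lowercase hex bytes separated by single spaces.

db 8b 45 72 4e c5 25

First, E_a ⊕ E_b = (M1 ⊕ K) ⊕ (M2 ⊕ K) = M1 ⊕ M2, so the key drops out. Then M2 = (M1 ⊕ M2) ⊕ M1 over the first 7 bytes.
byte 0: (43 ⊕ f9) ⊕ 61 = ba ⊕ 61 = db
byte 1: (f0 ⊕ 1f) ⊕ 64 = ef ⊕ 64 = 8b
byte 2: (c1 ⊕ e9) ⊕ 6d = 28 ⊕ 6d = 45
byte 3: (b5 ⊕ ae) ⊕ 69 = 1b ⊕ 69 = 72
byte 4: (51 ⊕ 71) ⊕ 6e = 20 ⊕ 6e = 4e
byte 5: (0f ⊕ ea) ⊕ 20 = e5 ⊕ 20 = c5
byte 6: (b5 ⊕ e4) ⊕ 74 = 51 ⊕ 74 = 25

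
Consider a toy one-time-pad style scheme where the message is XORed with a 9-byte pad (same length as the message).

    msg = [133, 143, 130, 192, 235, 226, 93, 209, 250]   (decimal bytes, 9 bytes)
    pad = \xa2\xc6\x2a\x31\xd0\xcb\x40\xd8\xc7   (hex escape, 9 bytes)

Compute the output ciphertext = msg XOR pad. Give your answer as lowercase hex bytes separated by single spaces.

XOR is its own inverse, so applying the key byte-wise gives the result directly.
133 ⊕ 162 =  39
143 ⊕ 198 =  73
130 ⊕  42 = 168
192 ⊕  49 = 241
235 ⊕ 208 =  59
226 ⊕ 203 =  41
 93 ⊕  64 =  29
209 ⊕ 216 =   9
250 ⊕ 199 =  61

27 49 a8 f1 3b 29 1d 09 3d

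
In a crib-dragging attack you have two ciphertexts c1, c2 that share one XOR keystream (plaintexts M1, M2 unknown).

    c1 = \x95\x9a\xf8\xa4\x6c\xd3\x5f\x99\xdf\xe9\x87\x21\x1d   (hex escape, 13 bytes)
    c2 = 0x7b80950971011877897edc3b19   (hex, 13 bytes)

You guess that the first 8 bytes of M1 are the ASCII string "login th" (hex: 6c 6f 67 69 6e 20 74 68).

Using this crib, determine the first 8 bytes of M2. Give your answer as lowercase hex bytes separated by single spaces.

82 75 0a c4 73 f2 33 86

First, c1 ⊕ c2 = (M1 ⊕ K) ⊕ (M2 ⊕ K) = M1 ⊕ M2, so the key drops out. Then M2 = (M1 ⊕ M2) ⊕ M1 over the first 8 bytes.
byte 0: (95 xor 7b) xor 6c = ee xor 6c = 82
byte 1: (9a xor 80) xor 6f = 1a xor 6f = 75
byte 2: (f8 xor 95) xor 67 = 6d xor 67 = 0a
byte 3: (a4 xor 09) xor 69 = ad xor 69 = c4
byte 4: (6c xor 71) xor 6e = 1d xor 6e = 73
byte 5: (d3 xor 01) xor 20 = d2 xor 20 = f2
byte 6: (5f xor 18) xor 74 = 47 xor 74 = 33
byte 7: (99 xor 77) xor 68 = ee xor 68 = 86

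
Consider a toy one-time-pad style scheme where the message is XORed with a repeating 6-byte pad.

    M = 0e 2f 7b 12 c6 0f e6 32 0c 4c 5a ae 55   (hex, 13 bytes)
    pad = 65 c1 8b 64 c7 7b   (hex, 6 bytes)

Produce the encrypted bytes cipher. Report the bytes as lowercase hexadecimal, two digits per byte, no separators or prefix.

6beef076017483f387289dd530

The 6-byte key repeats, so the effective keystream is 65 c1 8b 64 c7 7b 65 c1 8b 64 c7 7b 65.
byte 0: 0e xor 65 = 6b
byte 1: 2f xor c1 = ee
byte 2: 7b xor 8b = f0
byte 3: 12 xor 64 = 76
byte 4: c6 xor c7 = 01
byte 5: 0f xor 7b = 74
byte 6: e6 xor 65 = 83
byte 7: 32 xor c1 = f3
byte 8: 0c xor 8b = 87
byte 9: 4c xor 64 = 28
byte 10: 5a xor c7 = 9d
byte 11: ae xor 7b = d5
byte 12: 55 xor 65 = 30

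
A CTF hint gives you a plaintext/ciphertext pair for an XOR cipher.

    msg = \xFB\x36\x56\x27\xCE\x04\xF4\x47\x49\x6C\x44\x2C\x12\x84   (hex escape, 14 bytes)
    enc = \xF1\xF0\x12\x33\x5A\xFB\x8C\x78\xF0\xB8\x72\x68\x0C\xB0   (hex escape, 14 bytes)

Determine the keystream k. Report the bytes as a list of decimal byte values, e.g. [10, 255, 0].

Since enc = msg ⊕ k, XORing both sides with msg gives k = msg ⊕ enc.
fb ^ f1 = 0a
36 ^ f0 = c6
56 ^ 12 = 44
27 ^ 33 = 14
ce ^ 5a = 94
04 ^ fb = ff
f4 ^ 8c = 78
47 ^ 78 = 3f
49 ^ f0 = b9
6c ^ b8 = d4
44 ^ 72 = 36
2c ^ 68 = 44
12 ^ 0c = 1e
84 ^ b0 = 34

[10, 198, 68, 20, 148, 255, 120, 63, 185, 212, 54, 68, 30, 52]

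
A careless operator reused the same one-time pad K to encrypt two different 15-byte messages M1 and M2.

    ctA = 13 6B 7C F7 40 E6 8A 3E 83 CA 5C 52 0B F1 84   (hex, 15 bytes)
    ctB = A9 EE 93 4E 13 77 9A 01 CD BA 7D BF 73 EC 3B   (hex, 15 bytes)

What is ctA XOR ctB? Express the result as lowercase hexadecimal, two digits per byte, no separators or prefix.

ba85efb95391103f4e7021ed781dbf

ctA ⊕ ctB = (M1 ⊕ K) ⊕ (M2 ⊕ K) = M1 ⊕ M2 — the shared key cancels under XOR.
byte 0: 13 ⊕ a9 = ba
byte 1: 6b ⊕ ee = 85
byte 2: 7c ⊕ 93 = ef
byte 3: f7 ⊕ 4e = b9
byte 4: 40 ⊕ 13 = 53
byte 5: e6 ⊕ 77 = 91
byte 6: 8a ⊕ 9a = 10
byte 7: 3e ⊕ 01 = 3f
byte 8: 83 ⊕ cd = 4e
byte 9: ca ⊕ ba = 70
byte 10: 5c ⊕ 7d = 21
byte 11: 52 ⊕ bf = ed
byte 12: 0b ⊕ 73 = 78
byte 13: f1 ⊕ ec = 1d
byte 14: 84 ⊕ 3b = bf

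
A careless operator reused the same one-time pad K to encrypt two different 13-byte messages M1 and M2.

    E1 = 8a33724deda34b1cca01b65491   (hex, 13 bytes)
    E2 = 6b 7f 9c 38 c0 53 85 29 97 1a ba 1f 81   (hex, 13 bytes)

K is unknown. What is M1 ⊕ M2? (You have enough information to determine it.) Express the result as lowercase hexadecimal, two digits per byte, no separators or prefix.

e14cee752df0ce355d1b0c4b10

E1 ⊕ E2 = (M1 ⊕ K) ⊕ (M2 ⊕ K) = M1 ⊕ M2 — the shared key cancels under XOR.
byte 0: 138 ⊕ 107 = 225
byte 1:  51 ⊕ 127 =  76
byte 2: 114 ⊕ 156 = 238
byte 3:  77 ⊕  56 = 117
byte 4: 237 ⊕ 192 =  45
byte 5: 163 ⊕  83 = 240
byte 6:  75 ⊕ 133 = 206
byte 7:  28 ⊕  41 =  53
byte 8: 202 ⊕ 151 =  93
byte 9:   1 ⊕  26 =  27
byte 10: 182 ⊕ 186 =  12
byte 11:  84 ⊕  31 =  75
byte 12: 145 ⊕ 129 =  16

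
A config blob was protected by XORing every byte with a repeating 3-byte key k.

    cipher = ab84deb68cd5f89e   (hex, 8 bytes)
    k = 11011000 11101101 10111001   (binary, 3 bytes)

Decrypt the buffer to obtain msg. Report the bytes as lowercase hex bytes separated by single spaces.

73 69 67 6e 61 6c 20 73

The 3-byte key repeats, so the effective keystream is d8 ed b9 d8 ed b9 d8 ed.
byte 0: ab xor d8 = 73
byte 1: 84 xor ed = 69
byte 2: de xor b9 = 67
byte 3: b6 xor d8 = 6e
byte 4: 8c xor ed = 61
byte 5: d5 xor b9 = 6c
byte 6: f8 xor d8 = 20
byte 7: 9e xor ed = 73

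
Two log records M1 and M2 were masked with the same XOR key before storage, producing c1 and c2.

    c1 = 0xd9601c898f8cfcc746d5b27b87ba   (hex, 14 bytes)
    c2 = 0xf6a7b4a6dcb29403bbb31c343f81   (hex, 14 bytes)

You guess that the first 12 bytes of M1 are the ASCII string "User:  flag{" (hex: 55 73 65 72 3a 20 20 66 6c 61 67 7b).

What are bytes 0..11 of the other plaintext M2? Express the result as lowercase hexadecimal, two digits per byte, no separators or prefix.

First, c1 ⊕ c2 = (M1 ⊕ K) ⊕ (M2 ⊕ K) = M1 ⊕ M2, so the key drops out. Then M2 = (M1 ⊕ M2) ⊕ M1 over the first 12 bytes.
byte 0: (d9 ⊕ f6) ⊕ 55 = 2f ⊕ 55 = 7a
byte 1: (60 ⊕ a7) ⊕ 73 = c7 ⊕ 73 = b4
byte 2: (1c ⊕ b4) ⊕ 65 = a8 ⊕ 65 = cd
byte 3: (89 ⊕ a6) ⊕ 72 = 2f ⊕ 72 = 5d
byte 4: (8f ⊕ dc) ⊕ 3a = 53 ⊕ 3a = 69
byte 5: (8c ⊕ b2) ⊕ 20 = 3e ⊕ 20 = 1e
byte 6: (fc ⊕ 94) ⊕ 20 = 68 ⊕ 20 = 48
byte 7: (c7 ⊕ 03) ⊕ 66 = c4 ⊕ 66 = a2
byte 8: (46 ⊕ bb) ⊕ 6c = fd ⊕ 6c = 91
byte 9: (d5 ⊕ b3) ⊕ 61 = 66 ⊕ 61 = 07
byte 10: (b2 ⊕ 1c) ⊕ 67 = ae ⊕ 67 = c9
byte 11: (7b ⊕ 34) ⊕ 7b = 4f ⊕ 7b = 34

7ab4cd5d691e48a29107c934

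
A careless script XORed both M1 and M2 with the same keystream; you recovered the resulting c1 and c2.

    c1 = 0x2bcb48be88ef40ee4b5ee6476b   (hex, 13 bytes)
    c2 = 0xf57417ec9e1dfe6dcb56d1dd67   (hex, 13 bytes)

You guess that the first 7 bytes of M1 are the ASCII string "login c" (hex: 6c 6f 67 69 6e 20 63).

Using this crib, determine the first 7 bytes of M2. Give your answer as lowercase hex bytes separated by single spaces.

b2 d0 38 3b 78 d2 dd

First, c1 ⊕ c2 = (M1 ⊕ K) ⊕ (M2 ⊕ K) = M1 ⊕ M2, so the key drops out. Then M2 = (M1 ⊕ M2) ⊕ M1 over the first 7 bytes.
byte 0: (2b xor f5) xor 6c = de xor 6c = b2
byte 1: (cb xor 74) xor 6f = bf xor 6f = d0
byte 2: (48 xor 17) xor 67 = 5f xor 67 = 38
byte 3: (be xor ec) xor 69 = 52 xor 69 = 3b
byte 4: (88 xor 9e) xor 6e = 16 xor 6e = 78
byte 5: (ef xor 1d) xor 20 = f2 xor 20 = d2
byte 6: (40 xor fe) xor 63 = be xor 63 = dd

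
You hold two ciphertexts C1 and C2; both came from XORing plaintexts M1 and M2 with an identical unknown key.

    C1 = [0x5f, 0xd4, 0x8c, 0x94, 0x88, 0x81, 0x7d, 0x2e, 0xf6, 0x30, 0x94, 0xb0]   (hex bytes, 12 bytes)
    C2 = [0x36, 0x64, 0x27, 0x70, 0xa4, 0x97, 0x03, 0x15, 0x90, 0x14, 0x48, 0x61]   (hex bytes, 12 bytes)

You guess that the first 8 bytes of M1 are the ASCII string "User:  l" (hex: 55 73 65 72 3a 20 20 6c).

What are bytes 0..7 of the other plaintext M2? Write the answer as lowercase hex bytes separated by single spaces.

First, C1 ⊕ C2 = (M1 ⊕ K) ⊕ (M2 ⊕ K) = M1 ⊕ M2, so the key drops out. Then M2 = (M1 ⊕ M2) ⊕ M1 over the first 8 bytes.
byte 0: (5f ^ 36) ^ 55 = 69 ^ 55 = 3c
byte 1: (d4 ^ 64) ^ 73 = b0 ^ 73 = c3
byte 2: (8c ^ 27) ^ 65 = ab ^ 65 = ce
byte 3: (94 ^ 70) ^ 72 = e4 ^ 72 = 96
byte 4: (88 ^ a4) ^ 3a = 2c ^ 3a = 16
byte 5: (81 ^ 97) ^ 20 = 16 ^ 20 = 36
byte 6: (7d ^ 03) ^ 20 = 7e ^ 20 = 5e
byte 7: (2e ^ 15) ^ 6c = 3b ^ 6c = 57

3c c3 ce 96 16 36 5e 57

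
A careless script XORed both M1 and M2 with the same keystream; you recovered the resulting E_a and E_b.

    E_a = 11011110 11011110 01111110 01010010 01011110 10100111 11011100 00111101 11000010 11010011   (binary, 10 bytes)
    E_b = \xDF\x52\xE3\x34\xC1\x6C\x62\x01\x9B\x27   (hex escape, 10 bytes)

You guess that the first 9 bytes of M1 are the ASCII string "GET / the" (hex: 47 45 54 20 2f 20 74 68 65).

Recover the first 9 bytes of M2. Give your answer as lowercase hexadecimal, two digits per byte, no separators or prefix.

46c9c946b0ebca543c

First, E_a ⊕ E_b = (M1 ⊕ K) ⊕ (M2 ⊕ K) = M1 ⊕ M2, so the key drops out. Then M2 = (M1 ⊕ M2) ⊕ M1 over the first 9 bytes.
byte 0: (de XOR df) XOR 47 = 01 XOR 47 = 46
byte 1: (de XOR 52) XOR 45 = 8c XOR 45 = c9
byte 2: (7e XOR e3) XOR 54 = 9d XOR 54 = c9
byte 3: (52 XOR 34) XOR 20 = 66 XOR 20 = 46
byte 4: (5e XOR c1) XOR 2f = 9f XOR 2f = b0
byte 5: (a7 XOR 6c) XOR 20 = cb XOR 20 = eb
byte 6: (dc XOR 62) XOR 74 = be XOR 74 = ca
byte 7: (3d XOR 01) XOR 68 = 3c XOR 68 = 54
byte 8: (c2 XOR 9b) XOR 65 = 59 XOR 65 = 3c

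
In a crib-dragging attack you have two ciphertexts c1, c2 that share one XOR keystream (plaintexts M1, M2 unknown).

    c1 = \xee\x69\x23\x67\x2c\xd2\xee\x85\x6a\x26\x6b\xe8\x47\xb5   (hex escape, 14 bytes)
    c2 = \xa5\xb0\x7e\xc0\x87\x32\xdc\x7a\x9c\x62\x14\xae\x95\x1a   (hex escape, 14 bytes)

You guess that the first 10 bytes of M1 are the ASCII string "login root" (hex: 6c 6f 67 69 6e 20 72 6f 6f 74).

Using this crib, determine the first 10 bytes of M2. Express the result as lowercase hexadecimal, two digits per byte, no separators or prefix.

First, c1 ⊕ c2 = (M1 ⊕ K) ⊕ (M2 ⊕ K) = M1 ⊕ M2, so the key drops out. Then M2 = (M1 ⊕ M2) ⊕ M1 over the first 10 bytes.
byte 0: (ee ^ a5) ^ 6c = 4b ^ 6c = 27
byte 1: (69 ^ b0) ^ 6f = d9 ^ 6f = b6
byte 2: (23 ^ 7e) ^ 67 = 5d ^ 67 = 3a
byte 3: (67 ^ c0) ^ 69 = a7 ^ 69 = ce
byte 4: (2c ^ 87) ^ 6e = ab ^ 6e = c5
byte 5: (d2 ^ 32) ^ 20 = e0 ^ 20 = c0
byte 6: (ee ^ dc) ^ 72 = 32 ^ 72 = 40
byte 7: (85 ^ 7a) ^ 6f = ff ^ 6f = 90
byte 8: (6a ^ 9c) ^ 6f = f6 ^ 6f = 99
byte 9: (26 ^ 62) ^ 74 = 44 ^ 74 = 30

27b63acec5c040909930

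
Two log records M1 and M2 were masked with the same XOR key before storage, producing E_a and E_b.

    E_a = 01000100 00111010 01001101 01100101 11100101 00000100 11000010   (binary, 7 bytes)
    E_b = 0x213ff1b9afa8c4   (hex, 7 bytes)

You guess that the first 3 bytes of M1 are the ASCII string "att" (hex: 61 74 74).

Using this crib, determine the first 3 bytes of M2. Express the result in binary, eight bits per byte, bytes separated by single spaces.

00000100 01110001 11001000

First, E_a ⊕ E_b = (M1 ⊕ K) ⊕ (M2 ⊕ K) = M1 ⊕ M2, so the key drops out. Then M2 = (M1 ⊕ M2) ⊕ M1 over the first 3 bytes.
byte 0: (44 XOR 21) XOR 61 = 65 XOR 61 = 04
byte 1: (3a XOR 3f) XOR 74 = 05 XOR 74 = 71
byte 2: (4d XOR f1) XOR 74 = bc XOR 74 = c8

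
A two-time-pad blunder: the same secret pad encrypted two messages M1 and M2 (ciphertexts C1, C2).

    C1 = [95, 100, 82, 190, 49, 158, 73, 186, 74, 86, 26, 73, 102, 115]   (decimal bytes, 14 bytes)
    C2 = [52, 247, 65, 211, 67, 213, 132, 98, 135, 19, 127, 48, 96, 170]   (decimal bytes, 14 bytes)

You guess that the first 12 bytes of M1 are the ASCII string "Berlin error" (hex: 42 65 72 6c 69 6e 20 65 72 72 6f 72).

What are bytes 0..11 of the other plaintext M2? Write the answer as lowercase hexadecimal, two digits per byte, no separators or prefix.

29f661011b25edbdbf370a0b

First, C1 ⊕ C2 = (M1 ⊕ K) ⊕ (M2 ⊕ K) = M1 ⊕ M2, so the key drops out. Then M2 = (M1 ⊕ M2) ⊕ M1 over the first 12 bytes.
byte 0: (5f xor 34) xor 42 = 6b xor 42 = 29
byte 1: (64 xor f7) xor 65 = 93 xor 65 = f6
byte 2: (52 xor 41) xor 72 = 13 xor 72 = 61
byte 3: (be xor d3) xor 6c = 6d xor 6c = 01
byte 4: (31 xor 43) xor 69 = 72 xor 69 = 1b
byte 5: (9e xor d5) xor 6e = 4b xor 6e = 25
byte 6: (49 xor 84) xor 20 = cd xor 20 = ed
byte 7: (ba xor 62) xor 65 = d8 xor 65 = bd
byte 8: (4a xor 87) xor 72 = cd xor 72 = bf
byte 9: (56 xor 13) xor 72 = 45 xor 72 = 37
byte 10: (1a xor 7f) xor 6f = 65 xor 6f = 0a
byte 11: (49 xor 30) xor 72 = 79 xor 72 = 0b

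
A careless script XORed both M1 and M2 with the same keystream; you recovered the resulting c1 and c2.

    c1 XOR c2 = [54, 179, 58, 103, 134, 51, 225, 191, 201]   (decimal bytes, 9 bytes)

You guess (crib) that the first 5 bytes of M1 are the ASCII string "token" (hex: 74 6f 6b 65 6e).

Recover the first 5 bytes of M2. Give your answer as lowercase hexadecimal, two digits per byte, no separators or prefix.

Since c1 ⊕ c2 = M1 ⊕ M2, XORing with the guessed M1 bytes yields the corresponding M2 bytes: M2 = (c1 ⊕ c2) ⊕ M1.
byte 0:  54 XOR 116 =  66
byte 1: 179 XOR 111 = 220
byte 2:  58 XOR 107 =  81
byte 3: 103 XOR 101 =   2
byte 4: 134 XOR 110 = 232

42dc5102e8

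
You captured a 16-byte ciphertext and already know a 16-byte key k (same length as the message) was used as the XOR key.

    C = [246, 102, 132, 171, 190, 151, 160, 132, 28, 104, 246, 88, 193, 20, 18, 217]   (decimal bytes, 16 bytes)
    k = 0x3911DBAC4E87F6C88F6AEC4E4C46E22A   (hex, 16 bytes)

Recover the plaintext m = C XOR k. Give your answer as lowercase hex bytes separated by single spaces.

cf 77 5f 07 f0 10 56 4c 93 02 1a 16 8d 52 f0 f3

XOR is its own inverse, so applying the key byte-wise gives the result directly.
f6 ^ 39 = cf
66 ^ 11 = 77
84 ^ db = 5f
ab ^ ac = 07
be ^ 4e = f0
97 ^ 87 = 10
a0 ^ f6 = 56
84 ^ c8 = 4c
1c ^ 8f = 93
68 ^ 6a = 02
f6 ^ ec = 1a
58 ^ 4e = 16
c1 ^ 4c = 8d
14 ^ 46 = 52
12 ^ e2 = f0
d9 ^ 2a = f3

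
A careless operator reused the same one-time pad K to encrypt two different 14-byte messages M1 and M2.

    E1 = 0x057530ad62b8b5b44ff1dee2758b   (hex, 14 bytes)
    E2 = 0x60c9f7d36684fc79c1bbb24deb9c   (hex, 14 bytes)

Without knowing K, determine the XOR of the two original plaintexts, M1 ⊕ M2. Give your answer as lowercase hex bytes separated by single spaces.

E1 ⊕ E2 = (M1 ⊕ K) ⊕ (M2 ⊕ K) = M1 ⊕ M2 — the shared key cancels under XOR.
byte 0: 05 XOR 60 = 65
byte 1: 75 XOR c9 = bc
byte 2: 30 XOR f7 = c7
byte 3: ad XOR d3 = 7e
byte 4: 62 XOR 66 = 04
byte 5: b8 XOR 84 = 3c
byte 6: b5 XOR fc = 49
byte 7: b4 XOR 79 = cd
byte 8: 4f XOR c1 = 8e
byte 9: f1 XOR bb = 4a
byte 10: de XOR b2 = 6c
byte 11: e2 XOR 4d = af
byte 12: 75 XOR eb = 9e
byte 13: 8b XOR 9c = 17

65 bc c7 7e 04 3c 49 cd 8e 4a 6c af 9e 17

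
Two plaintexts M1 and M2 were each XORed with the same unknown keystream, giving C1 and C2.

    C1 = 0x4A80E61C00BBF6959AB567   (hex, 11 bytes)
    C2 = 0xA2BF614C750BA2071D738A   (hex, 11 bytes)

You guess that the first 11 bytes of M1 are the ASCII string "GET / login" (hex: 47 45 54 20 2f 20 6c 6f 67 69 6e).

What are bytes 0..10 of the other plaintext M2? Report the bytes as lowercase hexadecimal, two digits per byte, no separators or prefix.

af7ad3705a9038fde0af83

First, C1 ⊕ C2 = (M1 ⊕ K) ⊕ (M2 ⊕ K) = M1 ⊕ M2, so the key drops out. Then M2 = (M1 ⊕ M2) ⊕ M1 over the first 11 bytes.
byte 0: (4a ⊕ a2) ⊕ 47 = e8 ⊕ 47 = af
byte 1: (80 ⊕ bf) ⊕ 45 = 3f ⊕ 45 = 7a
byte 2: (e6 ⊕ 61) ⊕ 54 = 87 ⊕ 54 = d3
byte 3: (1c ⊕ 4c) ⊕ 20 = 50 ⊕ 20 = 70
byte 4: (00 ⊕ 75) ⊕ 2f = 75 ⊕ 2f = 5a
byte 5: (bb ⊕ 0b) ⊕ 20 = b0 ⊕ 20 = 90
byte 6: (f6 ⊕ a2) ⊕ 6c = 54 ⊕ 6c = 38
byte 7: (95 ⊕ 07) ⊕ 6f = 92 ⊕ 6f = fd
byte 8: (9a ⊕ 1d) ⊕ 67 = 87 ⊕ 67 = e0
byte 9: (b5 ⊕ 73) ⊕ 69 = c6 ⊕ 69 = af
byte 10: (67 ⊕ 8a) ⊕ 6e = ed ⊕ 6e = 83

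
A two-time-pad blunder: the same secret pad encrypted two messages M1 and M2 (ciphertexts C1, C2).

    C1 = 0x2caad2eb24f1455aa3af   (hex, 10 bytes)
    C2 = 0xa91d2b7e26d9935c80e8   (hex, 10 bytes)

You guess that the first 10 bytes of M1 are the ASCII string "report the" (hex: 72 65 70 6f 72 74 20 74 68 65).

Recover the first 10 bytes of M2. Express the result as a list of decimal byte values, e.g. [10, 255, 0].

First, C1 ⊕ C2 = (M1 ⊕ K) ⊕ (M2 ⊕ K) = M1 ⊕ M2, so the key drops out. Then M2 = (M1 ⊕ M2) ⊕ M1 over the first 10 bytes.
byte 0: (2c ^ a9) ^ 72 = 85 ^ 72 = f7
byte 1: (aa ^ 1d) ^ 65 = b7 ^ 65 = d2
byte 2: (d2 ^ 2b) ^ 70 = f9 ^ 70 = 89
byte 3: (eb ^ 7e) ^ 6f = 95 ^ 6f = fa
byte 4: (24 ^ 26) ^ 72 = 02 ^ 72 = 70
byte 5: (f1 ^ d9) ^ 74 = 28 ^ 74 = 5c
byte 6: (45 ^ 93) ^ 20 = d6 ^ 20 = f6
byte 7: (5a ^ 5c) ^ 74 = 06 ^ 74 = 72
byte 8: (a3 ^ 80) ^ 68 = 23 ^ 68 = 4b
byte 9: (af ^ e8) ^ 65 = 47 ^ 65 = 22

[247, 210, 137, 250, 112, 92, 246, 114, 75, 34]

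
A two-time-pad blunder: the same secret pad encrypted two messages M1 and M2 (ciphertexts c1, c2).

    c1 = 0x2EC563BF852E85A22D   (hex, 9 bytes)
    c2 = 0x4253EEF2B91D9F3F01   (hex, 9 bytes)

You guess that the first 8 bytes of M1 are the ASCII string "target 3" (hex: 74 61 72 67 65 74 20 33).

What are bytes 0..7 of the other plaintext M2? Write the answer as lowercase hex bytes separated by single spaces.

First, c1 ⊕ c2 = (M1 ⊕ K) ⊕ (M2 ⊕ K) = M1 ⊕ M2, so the key drops out. Then M2 = (M1 ⊕ M2) ⊕ M1 over the first 8 bytes.
byte 0: (2e XOR 42) XOR 74 = 6c XOR 74 = 18
byte 1: (c5 XOR 53) XOR 61 = 96 XOR 61 = f7
byte 2: (63 XOR ee) XOR 72 = 8d XOR 72 = ff
byte 3: (bf XOR f2) XOR 67 = 4d XOR 67 = 2a
byte 4: (85 XOR b9) XOR 65 = 3c XOR 65 = 59
byte 5: (2e XOR 1d) XOR 74 = 33 XOR 74 = 47
byte 6: (85 XOR 9f) XOR 20 = 1a XOR 20 = 3a
byte 7: (a2 XOR 3f) XOR 33 = 9d XOR 33 = ae

18 f7 ff 2a 59 47 3a ae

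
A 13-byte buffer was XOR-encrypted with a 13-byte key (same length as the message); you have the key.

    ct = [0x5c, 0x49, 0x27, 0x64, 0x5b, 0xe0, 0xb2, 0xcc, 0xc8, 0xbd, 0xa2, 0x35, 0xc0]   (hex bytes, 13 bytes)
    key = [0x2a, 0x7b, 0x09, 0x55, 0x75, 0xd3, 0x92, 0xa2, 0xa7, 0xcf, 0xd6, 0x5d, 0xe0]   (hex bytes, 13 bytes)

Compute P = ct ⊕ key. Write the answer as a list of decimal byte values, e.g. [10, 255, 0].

byte 0: 01011100 ⊕ 00101010 = 01110110
byte 1: 01001001 ⊕ 01111011 = 00110010
byte 2: 00100111 ⊕ 00001001 = 00101110
byte 3: 01100100 ⊕ 01010101 = 00110001
byte 4: 01011011 ⊕ 01110101 = 00101110
byte 5: 11100000 ⊕ 11010011 = 00110011
byte 6: 10110010 ⊕ 10010010 = 00100000
byte 7: 11001100 ⊕ 10100010 = 01101110
byte 8: 11001000 ⊕ 10100111 = 01101111
byte 9: 10111101 ⊕ 11001111 = 01110010
byte 10: 10100010 ⊕ 11010110 = 01110100
byte 11: 00110101 ⊕ 01011101 = 01101000
byte 12: 11000000 ⊕ 11100000 = 00100000

[118, 50, 46, 49, 46, 51, 32, 110, 111, 114, 116, 104, 32]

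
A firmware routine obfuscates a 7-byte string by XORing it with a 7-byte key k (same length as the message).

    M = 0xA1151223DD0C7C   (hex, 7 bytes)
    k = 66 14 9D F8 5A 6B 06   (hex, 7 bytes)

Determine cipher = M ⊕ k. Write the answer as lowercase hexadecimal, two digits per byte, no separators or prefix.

c7018fdb87677a

XOR is its own inverse, so applying the key byte-wise gives the result directly.
byte 0: a1 XOR 66 = c7
byte 1: 15 XOR 14 = 01
byte 2: 12 XOR 9d = 8f
byte 3: 23 XOR f8 = db
byte 4: dd XOR 5a = 87
byte 5: 0c XOR 6b = 67
byte 6: 7c XOR 06 = 7a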